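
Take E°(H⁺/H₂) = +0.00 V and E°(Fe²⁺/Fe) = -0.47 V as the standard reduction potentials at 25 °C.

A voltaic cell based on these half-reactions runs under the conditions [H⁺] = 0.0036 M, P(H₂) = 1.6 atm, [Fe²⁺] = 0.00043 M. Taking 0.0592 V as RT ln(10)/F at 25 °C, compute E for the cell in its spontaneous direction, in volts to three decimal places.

+0.419 V

H⁺/H₂ is the cathode (higher E°), Fe²⁺/Fe the anode: E°cell = +0.00 − (-0.47) = +0.47 V, n = 2.
Overall: 2 H⁺(aq) + Fe(s) → H₂(g) + Fe²⁺(aq)
Q = P(H₂)·[Fe²⁺] / ([H⁺]^2); log Q = 1.725.
E = E° − (0.0592/n) log Q = +0.47 − (0.0592/2)(1.725) = +0.419 V.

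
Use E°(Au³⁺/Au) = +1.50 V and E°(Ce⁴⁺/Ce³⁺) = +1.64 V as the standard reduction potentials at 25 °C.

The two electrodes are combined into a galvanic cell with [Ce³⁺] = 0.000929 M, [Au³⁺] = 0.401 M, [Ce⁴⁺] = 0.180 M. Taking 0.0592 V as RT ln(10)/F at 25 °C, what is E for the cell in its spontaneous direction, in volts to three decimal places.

+0.283 V

Ce⁴⁺/Ce³⁺ is the cathode (higher E°), Au³⁺/Au the anode: E°cell = +1.64 − (+1.50) = +0.14 V, n = 3.
Overall: 3 Ce⁴⁺(aq) + Au(s) → 3 Ce³⁺(aq) + Au³⁺(aq)
Q = [Ce³⁺]^3·[Au³⁺] / ([Ce⁴⁺]^3); log Q = -7.259.
E = E° − (0.0592/n) log Q = +0.14 − (0.0592/3)(-7.259) = +0.283 V.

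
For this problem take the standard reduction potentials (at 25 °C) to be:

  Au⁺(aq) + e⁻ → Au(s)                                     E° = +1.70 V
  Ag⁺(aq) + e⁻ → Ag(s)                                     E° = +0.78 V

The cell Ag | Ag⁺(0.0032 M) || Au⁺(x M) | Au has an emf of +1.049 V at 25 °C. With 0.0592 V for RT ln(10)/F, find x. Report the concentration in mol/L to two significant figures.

Au⁺/Au is the cathode, Ag⁺/Ag the anode: E°cell = +0.92 V, n = 1.
Overall reaction: Au⁺(aq) + Ag(s) → Au(s) + Ag⁺(aq); Q = [Ag⁺]^1/[Au⁺]^1.
From E = E° − (0.0592/n) log Q: log Q = (E° − E)·n/0.0592 = (+0.92 − (+1.049))·1/0.0592 = -2.1791.
So 1·log[Au⁺] = 1·log(0.0032) − log Q = -2.4949 − (-2.1791) = -0.3158; [Au⁺] = 10^(-0.3158) ≈ 0.48 M.

0.48 M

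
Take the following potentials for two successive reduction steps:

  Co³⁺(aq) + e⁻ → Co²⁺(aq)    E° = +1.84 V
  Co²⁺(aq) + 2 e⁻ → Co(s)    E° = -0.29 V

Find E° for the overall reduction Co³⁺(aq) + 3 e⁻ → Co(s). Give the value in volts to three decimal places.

Adding the free-energy changes (−nFE°) of the two steps gives −n₃FE°₃ = −n₁FE°₁ − n₂FE°₂.
E°₃ = (1×+1.84 + 2×-0.29) / 3 = (+1.260) / 3 = +0.420 V.
Simply averaging or adding the two E° values would be wrong; the electron-weighted sum is required.

+0.420 V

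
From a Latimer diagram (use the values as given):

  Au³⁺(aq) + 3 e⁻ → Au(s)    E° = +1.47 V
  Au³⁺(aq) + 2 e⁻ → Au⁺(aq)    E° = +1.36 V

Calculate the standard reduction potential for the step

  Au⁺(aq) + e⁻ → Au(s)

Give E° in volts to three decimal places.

Sequential free energies add, so n₃E°₃ = n₁E°₁ + n₂E°₂.
With n₃ = 3, and the known step contributing 2×(+1.36) V, the unknown satisfies 1·E° = 3×(+1.47) − 2×(+1.36) = +1.690.
E° = +1.690 / 1 = +1.690 V.

+1.690 V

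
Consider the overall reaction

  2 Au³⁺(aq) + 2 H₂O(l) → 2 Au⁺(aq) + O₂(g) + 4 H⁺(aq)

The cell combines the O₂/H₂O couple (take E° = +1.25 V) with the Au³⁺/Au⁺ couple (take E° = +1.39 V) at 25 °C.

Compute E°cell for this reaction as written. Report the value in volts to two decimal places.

The Au³⁺/Au⁺ couple has the higher reduction potential, so it is the cathode; O₂/H₂O is oxidised at the anode.
E°cell = E°(cathode) − E°(anode) = (+1.39) − (+1.25) = +0.14 V.

+0.14 V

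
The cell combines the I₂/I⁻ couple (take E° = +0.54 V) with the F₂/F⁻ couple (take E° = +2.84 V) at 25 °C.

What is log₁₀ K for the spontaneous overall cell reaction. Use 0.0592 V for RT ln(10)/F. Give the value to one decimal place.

Cathode: F₂/F⁻; anode: I₂/I⁻. E°cell = +2.30 V, n = 2.
log K = nE°cell / 0.0592 = (2)(+2.30) / 0.0592 = 77.7.

77.7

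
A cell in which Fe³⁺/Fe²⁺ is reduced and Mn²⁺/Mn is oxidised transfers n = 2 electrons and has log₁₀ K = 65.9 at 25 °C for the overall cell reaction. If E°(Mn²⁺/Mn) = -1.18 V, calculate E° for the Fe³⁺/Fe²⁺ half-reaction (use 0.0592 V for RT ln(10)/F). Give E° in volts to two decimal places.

E°cell = (0.0592/n)·log K = (0.0592/2)(65.9) = +1.951 V.
Since Fe³⁺/Fe²⁺ is the cathode and Mn²⁺/Mn the anode, E°cell = E°(Fe³⁺/Fe²⁺) − E°(Mn²⁺/Mn).
So E°(Fe³⁺/Fe²⁺) = E°cell + E°(Mn²⁺/Mn) = +1.951 + (-1.18) = +0.77 V.

+0.77 V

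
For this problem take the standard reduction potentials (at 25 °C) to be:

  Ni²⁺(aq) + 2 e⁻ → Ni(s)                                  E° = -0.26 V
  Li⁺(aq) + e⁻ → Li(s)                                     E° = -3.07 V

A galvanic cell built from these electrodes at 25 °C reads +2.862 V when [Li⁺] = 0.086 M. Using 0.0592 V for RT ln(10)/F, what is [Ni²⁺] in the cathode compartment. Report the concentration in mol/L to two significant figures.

0.42 M

Ni²⁺/Ni is the cathode, Li⁺/Li the anode: E°cell = +2.81 V, n = 2.
Overall reaction: Ni²⁺(aq) + 2 Li(s) → Ni(s) + 2 Li⁺(aq); Q = [Li⁺]^2/[Ni²⁺]^1.
From E = E° − (0.0592/n) log Q: log Q = (E° − E)·n/0.0592 = (+2.81 − (+2.862))·2/0.0592 = -1.7568.
So 1·log[Ni²⁺] = 2·log(0.086) − log Q = -2.1310 − (-1.7568) = -0.3742; [Ni²⁺] = 10^(-0.3742) ≈ 0.42 M.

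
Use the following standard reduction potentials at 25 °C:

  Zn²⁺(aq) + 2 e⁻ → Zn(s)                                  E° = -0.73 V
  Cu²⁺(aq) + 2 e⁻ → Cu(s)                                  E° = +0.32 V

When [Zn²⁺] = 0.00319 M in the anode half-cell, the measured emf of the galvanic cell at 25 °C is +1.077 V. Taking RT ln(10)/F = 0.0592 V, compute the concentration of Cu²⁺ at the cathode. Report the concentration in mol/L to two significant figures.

0.026 M

Cu²⁺/Cu is the cathode, Zn²⁺/Zn the anode: E°cell = +1.05 V, n = 2.
Overall reaction: Cu²⁺(aq) + Zn(s) → Cu(s) + Zn²⁺(aq); Q = [Zn²⁺]^1/[Cu²⁺]^1.
From E = E° − (0.0592/n) log Q: log Q = (E° − E)·n/0.0592 = (+1.05 − (+1.077))·2/0.0592 = -0.9122.
So 1·log[Cu²⁺] = 1·log(0.00319) − log Q = -2.4962 − (-0.9122) = -1.5840; [Cu²⁺] = 10^(-1.5840) ≈ 0.026 M.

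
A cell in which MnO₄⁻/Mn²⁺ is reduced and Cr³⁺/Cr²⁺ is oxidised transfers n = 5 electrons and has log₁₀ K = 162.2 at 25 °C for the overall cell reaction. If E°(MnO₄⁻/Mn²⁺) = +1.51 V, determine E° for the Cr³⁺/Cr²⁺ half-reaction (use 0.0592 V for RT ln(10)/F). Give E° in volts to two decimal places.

E°cell = (0.0592/n)·log K = (0.0592/5)(162.2) = +1.920 V.
Since MnO₄⁻/Mn²⁺ is the cathode and Cr³⁺/Cr²⁺ the anode, E°cell = E°(MnO₄⁻/Mn²⁺) − E°(Cr³⁺/Cr²⁺).
So E°(Cr³⁺/Cr²⁺) = E°(MnO₄⁻/Mn²⁺) − E°cell = (+1.51) − (+1.920) = -0.41 V.

-0.41 V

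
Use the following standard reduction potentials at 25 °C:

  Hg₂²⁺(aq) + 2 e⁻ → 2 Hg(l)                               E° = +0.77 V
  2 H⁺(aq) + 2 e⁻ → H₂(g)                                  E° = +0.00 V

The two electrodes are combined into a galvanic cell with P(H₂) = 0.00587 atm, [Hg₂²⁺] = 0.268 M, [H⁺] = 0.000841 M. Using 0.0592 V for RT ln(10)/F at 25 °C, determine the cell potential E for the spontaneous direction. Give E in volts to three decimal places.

+0.869 V

Hg₂²⁺/Hg is the cathode (higher E°), H⁺/H₂ the anode: E°cell = +0.77 − (+0.00) = +0.77 V, n = 2.
Overall: Hg₂²⁺(aq) + H₂(g) → 2 Hg(l) + 2 H⁺(aq)
Q = [H⁺]^2 / ([Hg₂²⁺]·P(H₂)); log Q = -3.347.
E = E° − (0.0592/n) log Q = +0.77 − (0.0592/2)(-3.347) = +0.869 V.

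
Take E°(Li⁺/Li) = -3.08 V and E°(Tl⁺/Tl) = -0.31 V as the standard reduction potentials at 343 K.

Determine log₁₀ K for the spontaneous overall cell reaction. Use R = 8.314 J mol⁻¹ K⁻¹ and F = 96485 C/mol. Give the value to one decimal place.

40.7

Cathode: Tl⁺/Tl; anode: Li⁺/Li. E°cell = (-0.31) − (-3.08) = +2.77 V, with n = 1.
ΔG° = −nFE° = −RT ln K, so ln K = nFE°/(RT) = (1)(96485)(+2.77) / ((8.314)(343)) = 93.721.
log₁₀ K = 93.721 / ln 10 = 40.7.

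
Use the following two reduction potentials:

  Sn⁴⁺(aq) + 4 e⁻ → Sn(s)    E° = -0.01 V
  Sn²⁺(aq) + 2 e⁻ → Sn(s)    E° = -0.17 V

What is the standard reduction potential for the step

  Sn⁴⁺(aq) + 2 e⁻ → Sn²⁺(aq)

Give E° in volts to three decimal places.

+0.150 V

Sequential free energies add, so n₃E°₃ = n₁E°₁ + n₂E°₂.
With n₃ = 4, and the known step contributing 2×(-0.17) V, the unknown satisfies 2·E° = 4×(-0.01) − 2×(-0.17) = +0.300.
E° = +0.300 / 2 = +0.150 V.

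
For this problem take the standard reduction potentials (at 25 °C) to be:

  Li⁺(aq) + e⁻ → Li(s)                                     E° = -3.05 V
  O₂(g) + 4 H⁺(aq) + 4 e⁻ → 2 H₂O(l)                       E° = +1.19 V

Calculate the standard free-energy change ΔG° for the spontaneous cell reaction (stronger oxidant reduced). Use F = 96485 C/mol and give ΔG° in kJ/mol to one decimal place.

-1636.4 kJ/mol

O₂/H₂O (E° = +1.19 V) is the cathode; Li⁺/Li (E° = -3.05 V) is the anode, so E°cell = +4.24 V.
Balancing electrons gives n = 4 (lcm of 4 and 1).
ΔG° = −nFE° = −(4)(96485)(+4.24) = -1,636,386 J = -1636.4 kJ/mol.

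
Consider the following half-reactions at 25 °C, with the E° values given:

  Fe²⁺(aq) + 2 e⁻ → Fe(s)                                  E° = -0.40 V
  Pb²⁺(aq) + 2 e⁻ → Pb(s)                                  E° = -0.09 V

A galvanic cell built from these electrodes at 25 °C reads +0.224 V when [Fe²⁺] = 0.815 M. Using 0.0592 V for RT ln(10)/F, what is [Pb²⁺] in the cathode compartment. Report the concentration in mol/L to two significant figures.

0.0010 M

Pb²⁺/Pb is the cathode, Fe²⁺/Fe the anode: E°cell = +0.31 V, n = 2.
Overall reaction: Pb²⁺(aq) + Fe(s) → Pb(s) + Fe²⁺(aq); Q = [Fe²⁺]^1/[Pb²⁺]^1.
From E = E° − (0.0592/n) log Q: log Q = (E° − E)·n/0.0592 = (+0.31 − (+0.224))·2/0.0592 = 2.9054.
So 1·log[Pb²⁺] = 1·log(0.815) − log Q = -0.0888 − (2.9054) = -2.9942; [Pb²⁺] = 10^(-2.9942) ≈ 0.0010 M.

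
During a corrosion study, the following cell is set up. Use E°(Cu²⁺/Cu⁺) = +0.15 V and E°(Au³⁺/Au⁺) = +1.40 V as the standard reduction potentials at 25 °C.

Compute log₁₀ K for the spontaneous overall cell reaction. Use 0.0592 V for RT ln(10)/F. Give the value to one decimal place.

Cathode: Au³⁺/Au⁺; anode: Cu²⁺/Cu⁺. E°cell = +1.25 V, n = 2.
log K = nE°cell / 0.0592 = (2)(+1.25) / 0.0592 = 42.2.

42.2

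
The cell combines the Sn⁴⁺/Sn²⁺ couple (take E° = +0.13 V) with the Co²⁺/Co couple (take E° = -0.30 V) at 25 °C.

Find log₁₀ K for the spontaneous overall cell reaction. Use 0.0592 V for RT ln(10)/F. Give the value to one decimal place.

Cathode: Sn⁴⁺/Sn²⁺; anode: Co²⁺/Co. E°cell = +0.43 V, n = 2.
log K = nE°cell / 0.0592 = (2)(+0.43) / 0.0592 = 14.5.

14.5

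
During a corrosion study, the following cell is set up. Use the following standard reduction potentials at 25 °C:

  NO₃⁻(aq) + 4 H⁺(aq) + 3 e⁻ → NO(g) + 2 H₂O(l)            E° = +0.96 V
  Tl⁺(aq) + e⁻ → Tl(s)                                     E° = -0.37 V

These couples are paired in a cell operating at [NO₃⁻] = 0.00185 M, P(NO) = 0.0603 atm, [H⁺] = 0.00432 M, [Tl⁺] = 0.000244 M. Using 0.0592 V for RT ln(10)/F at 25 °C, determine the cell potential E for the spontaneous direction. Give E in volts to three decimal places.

+1.327 V

NO₃⁻/NO is the cathode (higher E°), Tl⁺/Tl the anode: E°cell = +0.96 − (-0.37) = +1.33 V, n = 3.
Overall: NO₃⁻(aq) + 4 H⁺(aq) + 3 Tl(s) → NO(g) + 2 H₂O(l) + 3 Tl⁺(aq)
Q = P(NO)·[Tl⁺]^3 / ([NO₃⁻]·[H⁺]^4); log Q = 0.133.
E = E° − (0.0592/n) log Q = +1.33 − (0.0592/3)(0.133) = +1.327 V.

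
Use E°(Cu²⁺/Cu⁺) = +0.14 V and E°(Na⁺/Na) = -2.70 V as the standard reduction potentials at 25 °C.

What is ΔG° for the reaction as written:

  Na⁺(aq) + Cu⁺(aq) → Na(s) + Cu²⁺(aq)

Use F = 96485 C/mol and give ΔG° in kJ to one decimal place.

+274.0 kJ

As written, Na⁺/Na is reduced (cathode) and Cu²⁺/Cu⁺ is oxidised (anode), so E°cell = (-2.70) − (+0.14) = -2.84 V.
Balancing electrons gives n = 1.
ΔG° = −nFE° = −(1)(96485)(-2.84) = 274,017 J = +274.0 kJ.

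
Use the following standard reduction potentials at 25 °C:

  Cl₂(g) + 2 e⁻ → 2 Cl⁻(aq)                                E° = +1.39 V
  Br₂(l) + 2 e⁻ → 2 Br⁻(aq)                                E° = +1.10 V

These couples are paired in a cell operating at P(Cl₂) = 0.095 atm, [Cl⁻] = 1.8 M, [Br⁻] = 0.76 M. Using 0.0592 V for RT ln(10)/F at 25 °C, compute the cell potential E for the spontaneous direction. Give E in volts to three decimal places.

+0.238 V

Cl₂/Cl⁻ is the cathode (higher E°), Br₂/Br⁻ the anode: E°cell = +1.39 − (+1.10) = +0.29 V, n = 2.
Overall: Cl₂(g) + 2 Br⁻(aq) → 2 Cl⁻(aq) + Br₂(l)
Q = [Cl⁻]^2 / (P(Cl₂)·[Br⁻]^2); log Q = 1.771.
E = E° − (0.0592/n) log Q = +0.29 − (0.0592/2)(1.771) = +0.238 V.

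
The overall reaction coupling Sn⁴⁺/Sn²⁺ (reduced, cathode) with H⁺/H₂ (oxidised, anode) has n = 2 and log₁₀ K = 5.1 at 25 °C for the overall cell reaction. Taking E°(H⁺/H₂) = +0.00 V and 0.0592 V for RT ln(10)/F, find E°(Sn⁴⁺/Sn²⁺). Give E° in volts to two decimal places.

+0.15 V

E°cell = (0.0592/n)·log K = (0.0592/2)(5.1) = +0.151 V.
Since Sn⁴⁺/Sn²⁺ is the cathode and H⁺/H₂ the anode, E°cell = E°(Sn⁴⁺/Sn²⁺) − E°(H⁺/H₂).
So E°(Sn⁴⁺/Sn²⁺) = E°cell + E°(H⁺/H₂) = +0.151 + (+0.00) = +0.15 V.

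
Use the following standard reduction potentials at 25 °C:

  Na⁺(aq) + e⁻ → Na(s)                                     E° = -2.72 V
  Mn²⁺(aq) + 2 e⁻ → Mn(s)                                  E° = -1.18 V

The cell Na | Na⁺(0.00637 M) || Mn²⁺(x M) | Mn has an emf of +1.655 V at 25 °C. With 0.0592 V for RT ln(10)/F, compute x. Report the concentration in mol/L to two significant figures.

0.31 M

Mn²⁺/Mn is the cathode, Na⁺/Na the anode: E°cell = +1.54 V, n = 2.
Overall reaction: Mn²⁺(aq) + 2 Na(s) → Mn(s) + 2 Na⁺(aq); Q = [Na⁺]^2/[Mn²⁺]^1.
From E = E° − (0.0592/n) log Q: log Q = (E° − E)·n/0.0592 = (+1.54 − (+1.655))·2/0.0592 = -3.8851.
So 1·log[Mn²⁺] = 2·log(0.00637) − log Q = -4.3917 − (-3.8851) = -0.5066; [Mn²⁺] = 10^(-0.5066) ≈ 0.31 M.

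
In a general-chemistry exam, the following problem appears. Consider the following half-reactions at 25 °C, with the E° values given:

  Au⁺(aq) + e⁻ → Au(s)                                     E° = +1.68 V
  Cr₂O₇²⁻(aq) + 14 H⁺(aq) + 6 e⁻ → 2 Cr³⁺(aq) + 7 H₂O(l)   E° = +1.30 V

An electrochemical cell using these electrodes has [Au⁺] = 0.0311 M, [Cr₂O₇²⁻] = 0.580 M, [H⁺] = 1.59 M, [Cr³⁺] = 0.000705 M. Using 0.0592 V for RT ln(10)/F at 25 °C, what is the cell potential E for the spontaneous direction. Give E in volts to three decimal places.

+0.203 V

Au⁺/Au is the cathode (higher E°), Cr₂O₇²⁻/Cr³⁺ the anode: E°cell = +1.68 − (+1.30) = +0.38 V, n = 6.
Overall: 6 Au⁺(aq) + 2 Cr³⁺(aq) + 7 H₂O(l) → 6 Au(s) + Cr₂O₇²⁻(aq) + 14 H⁺(aq)
Q = [Cr₂O₇²⁻]·[H⁺]^14 / ([Au⁺]^6·[Cr³⁺]^2); log Q = 17.930.
E = E° − (0.0592/n) log Q = +0.38 − (0.0592/6)(17.930) = +0.203 V.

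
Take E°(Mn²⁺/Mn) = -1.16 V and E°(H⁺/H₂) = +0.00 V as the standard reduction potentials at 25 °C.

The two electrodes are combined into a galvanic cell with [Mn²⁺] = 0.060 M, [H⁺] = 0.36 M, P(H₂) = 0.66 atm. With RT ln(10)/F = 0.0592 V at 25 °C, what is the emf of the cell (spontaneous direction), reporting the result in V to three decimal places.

+1.175 V

H⁺/H₂ is the cathode (higher E°), Mn²⁺/Mn the anode: E°cell = +0.00 − (-1.16) = +1.16 V, n = 2.
Overall: 2 H⁺(aq) + Mn(s) → H₂(g) + Mn²⁺(aq)
Q = P(H₂)·[Mn²⁺] / ([H⁺]^2); log Q = -0.515.
E = E° − (0.0592/n) log Q = +1.16 − (0.0592/2)(-0.515) = +1.175 V.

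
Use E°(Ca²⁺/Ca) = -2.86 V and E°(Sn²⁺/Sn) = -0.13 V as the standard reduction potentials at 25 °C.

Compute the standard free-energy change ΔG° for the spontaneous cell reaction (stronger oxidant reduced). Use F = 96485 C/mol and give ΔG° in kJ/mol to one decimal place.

Sn²⁺/Sn (E° = -0.13 V) is the cathode; Ca²⁺/Ca (E° = -2.86 V) is the anode, so E°cell = +2.73 V.
Balancing electrons gives n = 2 (lcm of 2 and 2).
ΔG° = −nFE° = −(2)(96485)(+2.73) = -526,808 J = -526.8 kJ/mol.

-526.8 kJ/mol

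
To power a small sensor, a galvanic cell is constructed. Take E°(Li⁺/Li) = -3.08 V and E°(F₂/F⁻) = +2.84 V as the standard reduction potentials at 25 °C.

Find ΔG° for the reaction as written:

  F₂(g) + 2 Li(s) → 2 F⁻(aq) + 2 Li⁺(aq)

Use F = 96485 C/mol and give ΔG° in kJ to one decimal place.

As written, F₂/F⁻ is reduced (cathode) and Li⁺/Li is oxidised (anode), so E°cell = (+2.84) − (-3.08) = +5.92 V.
Balancing electrons gives n = 2.
ΔG° = −nFE° = −(2)(96485)(+5.92) = -1,142,382 J = -1142.4 kJ.

-1142.4 kJ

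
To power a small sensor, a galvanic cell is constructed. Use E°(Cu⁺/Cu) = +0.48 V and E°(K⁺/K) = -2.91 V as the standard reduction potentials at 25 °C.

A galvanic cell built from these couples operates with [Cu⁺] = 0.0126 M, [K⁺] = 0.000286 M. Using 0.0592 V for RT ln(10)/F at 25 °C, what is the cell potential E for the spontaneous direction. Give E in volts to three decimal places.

+3.487 V

Cu⁺/Cu is the cathode (higher E°), K⁺/K the anode: E°cell = +0.48 − (-2.91) = +3.39 V, n = 1.
Overall: Cu⁺(aq) + K(s) → Cu(s) + K⁺(aq)
Q = [K⁺] / ([Cu⁺]); log Q = -1.644.
E = E° − (0.0592/n) log Q = +3.39 − (0.0592/1)(-1.644) = +3.487 V.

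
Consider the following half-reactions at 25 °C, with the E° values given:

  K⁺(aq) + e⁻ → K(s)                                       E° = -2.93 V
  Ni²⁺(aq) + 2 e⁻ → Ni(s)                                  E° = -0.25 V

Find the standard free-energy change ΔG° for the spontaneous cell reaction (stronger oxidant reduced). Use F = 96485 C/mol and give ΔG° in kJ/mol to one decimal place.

Ni²⁺/Ni (E° = -0.25 V) is the cathode; K⁺/K (E° = -2.93 V) is the anode, so E°cell = +2.68 V.
Balancing electrons gives n = 2 (lcm of 2 and 1).
ΔG° = −nFE° = −(2)(96485)(+2.68) = -517,160 J = -517.2 kJ/mol.

-517.2 kJ/mol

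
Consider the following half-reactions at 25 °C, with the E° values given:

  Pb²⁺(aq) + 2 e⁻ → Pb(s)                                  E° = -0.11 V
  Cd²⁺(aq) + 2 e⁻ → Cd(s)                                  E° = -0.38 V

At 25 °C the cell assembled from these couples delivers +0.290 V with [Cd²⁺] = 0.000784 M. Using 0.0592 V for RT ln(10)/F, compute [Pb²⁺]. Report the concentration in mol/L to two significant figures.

Pb²⁺/Pb is the cathode, Cd²⁺/Cd the anode: E°cell = +0.27 V, n = 2.
Overall reaction: Pb²⁺(aq) + Cd(s) → Pb(s) + Cd²⁺(aq); Q = [Cd²⁺]^1/[Pb²⁺]^1.
From E = E° − (0.0592/n) log Q: log Q = (E° − E)·n/0.0592 = (+0.27 − (+0.290))·2/0.0592 = -0.6757.
So 1·log[Pb²⁺] = 1·log(0.000784) − log Q = -3.1057 − (-0.6757) = -2.4300; [Pb²⁺] = 10^(-2.4300) ≈ 0.0037 M.

0.0037 M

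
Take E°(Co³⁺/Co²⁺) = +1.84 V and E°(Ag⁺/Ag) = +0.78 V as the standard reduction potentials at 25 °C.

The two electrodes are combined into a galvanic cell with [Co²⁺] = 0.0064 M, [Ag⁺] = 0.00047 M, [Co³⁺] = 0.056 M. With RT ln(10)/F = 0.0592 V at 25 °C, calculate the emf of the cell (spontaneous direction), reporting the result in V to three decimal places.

+1.313 V

Co³⁺/Co²⁺ is the cathode (higher E°), Ag⁺/Ag the anode: E°cell = +1.84 − (+0.78) = +1.06 V, n = 1.
Overall: Co³⁺(aq) + Ag(s) → Co²⁺(aq) + Ag⁺(aq)
Q = [Co²⁺]·[Ag⁺] / ([Co³⁺]); log Q = -4.270.
E = E° − (0.0592/n) log Q = +1.06 − (0.0592/1)(-4.270) = +1.313 V.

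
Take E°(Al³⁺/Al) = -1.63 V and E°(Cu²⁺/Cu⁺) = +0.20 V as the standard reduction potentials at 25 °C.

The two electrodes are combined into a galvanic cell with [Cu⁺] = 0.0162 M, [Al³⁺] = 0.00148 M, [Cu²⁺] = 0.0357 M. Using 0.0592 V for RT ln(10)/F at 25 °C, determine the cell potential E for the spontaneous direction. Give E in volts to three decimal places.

+1.906 V

Cu²⁺/Cu⁺ is the cathode (higher E°), Al³⁺/Al the anode: E°cell = +0.20 − (-1.63) = +1.83 V, n = 3.
Overall: 3 Cu²⁺(aq) + Al(s) → 3 Cu⁺(aq) + Al³⁺(aq)
Q = [Cu⁺]^3·[Al³⁺] / ([Cu²⁺]^3); log Q = -3.859.
E = E° − (0.0592/n) log Q = +1.83 − (0.0592/3)(-3.859) = +1.906 V.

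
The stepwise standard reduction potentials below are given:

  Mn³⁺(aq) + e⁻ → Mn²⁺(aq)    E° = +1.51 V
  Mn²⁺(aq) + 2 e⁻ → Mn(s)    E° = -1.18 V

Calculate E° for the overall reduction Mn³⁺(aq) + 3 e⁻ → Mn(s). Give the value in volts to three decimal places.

-0.283 V

Standard free energies of sequential steps add: ΔG°₃ = ΔG°₁ + ΔG°₂, so n₃E°₃ = n₁E°₁ + n₂E°₂.
E°₃ = (1×+1.51 + 2×-1.18) / 3 = (-0.850) / 3 = -0.283 V.
Simply averaging or adding the two E° values would be wrong; the electron-weighted sum is required.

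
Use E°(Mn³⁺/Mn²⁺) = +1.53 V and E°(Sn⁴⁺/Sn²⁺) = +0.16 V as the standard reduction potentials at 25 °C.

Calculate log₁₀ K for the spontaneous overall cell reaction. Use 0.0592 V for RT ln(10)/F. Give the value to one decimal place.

46.3

Cathode: Mn³⁺/Mn²⁺; anode: Sn⁴⁺/Sn²⁺. E°cell = +1.37 V, n = 2.
log K = nE°cell / 0.0592 = (2)(+1.37) / 0.0592 = 46.3.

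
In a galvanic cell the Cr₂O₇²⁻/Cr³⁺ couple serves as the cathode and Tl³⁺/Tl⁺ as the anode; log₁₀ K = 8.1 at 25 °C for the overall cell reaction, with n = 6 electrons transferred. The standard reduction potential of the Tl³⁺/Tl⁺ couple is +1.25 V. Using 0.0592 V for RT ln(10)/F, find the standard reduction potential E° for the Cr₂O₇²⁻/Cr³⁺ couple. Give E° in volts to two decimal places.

E°cell = (0.0592/n)·log K = (0.0592/6)(8.1) = +0.080 V.
Since Cr₂O₇²⁻/Cr³⁺ is the cathode and Tl³⁺/Tl⁺ the anode, E°cell = E°(Cr₂O₇²⁻/Cr³⁺) − E°(Tl³⁺/Tl⁺).
So E°(Cr₂O₇²⁻/Cr³⁺) = E°cell + E°(Tl³⁺/Tl⁺) = +0.080 + (+1.25) = +1.33 V.

+1.33 V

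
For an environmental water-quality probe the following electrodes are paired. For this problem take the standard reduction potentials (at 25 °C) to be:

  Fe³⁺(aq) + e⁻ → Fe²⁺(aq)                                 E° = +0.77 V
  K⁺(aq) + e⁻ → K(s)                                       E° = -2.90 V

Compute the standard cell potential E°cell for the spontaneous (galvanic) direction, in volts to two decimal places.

The Fe³⁺/Fe²⁺ couple has the higher reduction potential, so it is the cathode; K⁺/K is oxidised at the anode.
E°cell = E°(cathode) − E°(anode) = (+0.77) − (-2.90) = +3.67 V.
Since E°cell > 0, the reaction is spontaneous under standard conditions.

+3.67 V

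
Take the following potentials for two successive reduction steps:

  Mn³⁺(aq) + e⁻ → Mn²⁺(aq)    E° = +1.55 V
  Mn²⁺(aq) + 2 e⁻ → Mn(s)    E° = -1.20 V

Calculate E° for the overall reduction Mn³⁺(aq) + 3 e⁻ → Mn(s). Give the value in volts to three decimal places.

-0.283 V

Adding the free-energy changes (−nFE°) of the two steps gives −n₃FE°₃ = −n₁FE°₁ − n₂FE°₂.
E°₃ = (1×+1.55 + 2×-1.20) / 3 = (-0.850) / 3 = -0.283 V.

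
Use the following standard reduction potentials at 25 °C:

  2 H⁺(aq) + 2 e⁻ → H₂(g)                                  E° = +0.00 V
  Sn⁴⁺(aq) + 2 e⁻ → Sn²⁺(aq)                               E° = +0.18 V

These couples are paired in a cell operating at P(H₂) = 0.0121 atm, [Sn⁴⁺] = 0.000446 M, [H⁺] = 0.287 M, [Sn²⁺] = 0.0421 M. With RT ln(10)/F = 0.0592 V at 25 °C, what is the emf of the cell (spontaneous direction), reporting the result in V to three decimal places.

+0.097 V

Sn⁴⁺/Sn²⁺ is the cathode (higher E°), H⁺/H₂ the anode: E°cell = +0.18 − (+0.00) = +0.18 V, n = 2.
Overall: Sn⁴⁺(aq) + H₂(g) → Sn²⁺(aq) + 2 H⁺(aq)
Q = [Sn²⁺]·[H⁺]^2 / ([Sn⁴⁺]·P(H₂)); log Q = 2.808.
E = E° − (0.0592/n) log Q = +0.18 − (0.0592/2)(2.808) = +0.097 V.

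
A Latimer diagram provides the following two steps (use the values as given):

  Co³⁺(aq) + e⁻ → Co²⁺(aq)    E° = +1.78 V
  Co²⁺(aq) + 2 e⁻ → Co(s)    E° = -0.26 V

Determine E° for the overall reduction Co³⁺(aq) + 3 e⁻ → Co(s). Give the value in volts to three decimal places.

+0.420 V

Since ΔG° = −nFE° is additive over sequential reductions, n₃E°₃ = n₁E°₁ + n₂E°₂.
E°₃ = (1×+1.78 + 2×-0.26) / 3 = (+1.260) / 3 = +0.420 V.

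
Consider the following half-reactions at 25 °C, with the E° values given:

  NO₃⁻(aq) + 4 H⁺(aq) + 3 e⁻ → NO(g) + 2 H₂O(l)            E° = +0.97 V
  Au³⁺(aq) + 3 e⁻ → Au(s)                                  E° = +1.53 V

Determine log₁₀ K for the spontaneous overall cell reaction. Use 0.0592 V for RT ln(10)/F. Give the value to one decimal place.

Cathode: Au³⁺/Au; anode: NO₃⁻/NO. E°cell = +0.56 V, n = 3.
log K = nE°cell / 0.0592 = (3)(+0.56) / 0.0592 = 28.4.

28.4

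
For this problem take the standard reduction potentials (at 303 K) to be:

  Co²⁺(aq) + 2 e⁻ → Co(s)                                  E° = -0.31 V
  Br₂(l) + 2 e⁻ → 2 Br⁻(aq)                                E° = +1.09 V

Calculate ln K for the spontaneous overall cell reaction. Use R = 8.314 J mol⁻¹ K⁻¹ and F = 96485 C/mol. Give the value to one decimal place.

Cathode: Br₂/Br⁻; anode: Co²⁺/Co. E°cell = (+1.09) − (-0.31) = +1.40 V, with n = 2.
ΔG° = −nFE° = −RT ln K, so ln K = nFE°/(RT) = (2)(96485)(+1.40) / ((8.314)(303)) = 107.242.

107.2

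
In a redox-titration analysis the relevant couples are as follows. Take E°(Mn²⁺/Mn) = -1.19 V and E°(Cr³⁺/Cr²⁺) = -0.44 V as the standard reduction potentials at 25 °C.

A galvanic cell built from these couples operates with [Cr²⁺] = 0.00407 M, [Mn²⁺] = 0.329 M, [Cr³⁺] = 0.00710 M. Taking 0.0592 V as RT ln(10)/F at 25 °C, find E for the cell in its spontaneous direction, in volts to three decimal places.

Cr³⁺/Cr²⁺ is the cathode (higher E°), Mn²⁺/Mn the anode: E°cell = -0.44 − (-1.19) = +0.75 V, n = 2.
Overall: 2 Cr³⁺(aq) + Mn(s) → 2 Cr²⁺(aq) + Mn²⁺(aq)
Q = [Cr²⁺]^2·[Mn²⁺] / ([Cr³⁺]^2); log Q = -0.966.
E = E° − (0.0592/n) log Q = +0.75 − (0.0592/2)(-0.966) = +0.779 V.

+0.779 V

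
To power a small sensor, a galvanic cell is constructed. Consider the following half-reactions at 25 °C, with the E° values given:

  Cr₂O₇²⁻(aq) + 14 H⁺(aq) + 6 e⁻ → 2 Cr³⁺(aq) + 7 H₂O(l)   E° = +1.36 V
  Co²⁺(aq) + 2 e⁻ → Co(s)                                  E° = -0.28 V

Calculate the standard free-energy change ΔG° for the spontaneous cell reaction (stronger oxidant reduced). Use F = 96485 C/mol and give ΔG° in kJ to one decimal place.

-949.4 kJ

Cr₂O₇²⁻/Cr³⁺ (E° = +1.36 V) is the cathode; Co²⁺/Co (E° = -0.28 V) is the anode, so E°cell = +1.64 V.
Balancing electrons gives n = 6 (lcm of 6 and 2).
ΔG° = −nFE° = −(6)(96485)(+1.64) = -949,412 J = -949.4 kJ.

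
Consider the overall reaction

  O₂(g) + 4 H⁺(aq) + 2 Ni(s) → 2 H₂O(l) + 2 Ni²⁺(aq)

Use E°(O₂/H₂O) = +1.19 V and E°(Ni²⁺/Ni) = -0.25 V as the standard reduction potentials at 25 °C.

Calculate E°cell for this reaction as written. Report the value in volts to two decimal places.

The O₂/H₂O couple has the higher reduction potential, so it is the cathode; Ni²⁺/Ni is oxidised at the anode.
E°cell = E°(cathode) − E°(anode) = (+1.19) − (-0.25) = +1.44 V.
Since E°cell > 0, the reaction is spontaneous under standard conditions.

+1.44 V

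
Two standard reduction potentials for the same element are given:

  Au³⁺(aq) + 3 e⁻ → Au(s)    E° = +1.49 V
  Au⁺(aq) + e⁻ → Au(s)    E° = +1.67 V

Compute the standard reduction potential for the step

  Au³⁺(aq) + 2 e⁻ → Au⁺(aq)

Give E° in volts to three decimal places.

Sequential free energies add, so n₃E°₃ = n₁E°₁ + n₂E°₂.
With n₃ = 3, and the known step contributing 1×(+1.67) V, the unknown satisfies 2·E° = 3×(+1.49) − 1×(+1.67) = +2.800.
E° = +2.800 / 2 = +1.400 V.

+1.400 V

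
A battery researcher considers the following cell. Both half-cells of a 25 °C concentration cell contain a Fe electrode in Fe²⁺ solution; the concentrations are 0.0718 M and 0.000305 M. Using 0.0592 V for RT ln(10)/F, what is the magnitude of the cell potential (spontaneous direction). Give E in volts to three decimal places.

For a concentration cell E°cell = 0. The 0.0718 M side is the cathode (reduction is favoured where [Fe²⁺] is higher).
With n = 2, E = −(0.0592/2) log([Fe²⁺]ₐₙ/[Fe²⁺]꜀ₐₜ) = −(0.0592/2) log(0.000305/0.0718) = −(0.0592/2)(-2.372) = +0.070 V.

+0.070 V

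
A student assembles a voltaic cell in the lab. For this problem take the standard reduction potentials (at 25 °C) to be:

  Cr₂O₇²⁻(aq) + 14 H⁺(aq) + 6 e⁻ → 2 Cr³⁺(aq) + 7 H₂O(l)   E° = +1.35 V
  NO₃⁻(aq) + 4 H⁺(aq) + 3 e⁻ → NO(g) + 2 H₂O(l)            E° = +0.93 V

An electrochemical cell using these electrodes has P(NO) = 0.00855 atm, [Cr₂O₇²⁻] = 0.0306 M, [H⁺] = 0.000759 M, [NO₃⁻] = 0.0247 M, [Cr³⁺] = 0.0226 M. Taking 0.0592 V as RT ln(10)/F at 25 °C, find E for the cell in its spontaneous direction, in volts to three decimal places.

Cr₂O₇²⁻/Cr³⁺ is the cathode (higher E°), NO₃⁻/NO the anode: E°cell = +1.35 − (+0.93) = +0.42 V, n = 6.
Overall: Cr₂O₇²⁻(aq) + 6 H⁺(aq) + 2 NO(g) → 2 Cr³⁺(aq) + 3 H₂O(l) + 2 NO₃⁻(aq)
Q = [Cr³⁺]^2·[NO₃⁻]^2 / ([Cr₂O₇²⁻]·[H⁺]^6·P(NO)^2); log Q = 17.863.
E = E° − (0.0592/n) log Q = +0.42 − (0.0592/6)(17.863) = +0.244 V.

+0.244 V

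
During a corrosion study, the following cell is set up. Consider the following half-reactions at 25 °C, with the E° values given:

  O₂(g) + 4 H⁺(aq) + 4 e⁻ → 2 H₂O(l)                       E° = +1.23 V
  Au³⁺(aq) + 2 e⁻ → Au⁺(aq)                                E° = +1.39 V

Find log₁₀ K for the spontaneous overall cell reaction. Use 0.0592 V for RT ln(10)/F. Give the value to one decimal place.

Cathode: Au³⁺/Au⁺; anode: O₂/H₂O. E°cell = +0.16 V, n = 4.
log K = nE°cell / 0.0592 = (4)(+0.16) / 0.0592 = 10.8.

10.8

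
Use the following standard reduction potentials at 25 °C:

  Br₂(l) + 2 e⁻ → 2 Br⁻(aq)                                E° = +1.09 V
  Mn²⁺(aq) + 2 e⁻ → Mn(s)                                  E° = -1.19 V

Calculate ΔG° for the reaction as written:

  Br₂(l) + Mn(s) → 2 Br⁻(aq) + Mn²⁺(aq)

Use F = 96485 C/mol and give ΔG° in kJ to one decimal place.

-440.0 kJ

As written, Br₂/Br⁻ is reduced (cathode) and Mn²⁺/Mn is oxidised (anode), so E°cell = (+1.09) − (-1.19) = +2.28 V.
Balancing electrons gives n = 2.
ΔG° = −nFE° = −(2)(96485)(+2.28) = -439,972 J = -440.0 kJ.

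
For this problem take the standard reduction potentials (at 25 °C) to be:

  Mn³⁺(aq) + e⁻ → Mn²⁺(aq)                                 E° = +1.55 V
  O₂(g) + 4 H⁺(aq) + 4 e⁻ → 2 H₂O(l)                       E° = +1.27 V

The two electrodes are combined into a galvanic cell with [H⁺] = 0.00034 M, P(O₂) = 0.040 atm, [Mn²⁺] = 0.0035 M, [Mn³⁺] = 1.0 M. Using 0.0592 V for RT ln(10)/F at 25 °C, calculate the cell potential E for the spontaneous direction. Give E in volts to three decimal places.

Mn³⁺/Mn²⁺ is the cathode (higher E°), O₂/H₂O the anode: E°cell = +1.55 − (+1.27) = +0.28 V, n = 4.
Overall: 4 Mn³⁺(aq) + 2 H₂O(l) → 4 Mn²⁺(aq) + O₂(g) + 4 H⁺(aq)
Q = [Mn²⁺]^4·P(O₂)·[H⁺]^4 / ([Mn³⁺]^4); log Q = -25.096.
E = E° − (0.0592/n) log Q = +0.28 − (0.0592/4)(-25.096) = +0.651 V.

+0.651 V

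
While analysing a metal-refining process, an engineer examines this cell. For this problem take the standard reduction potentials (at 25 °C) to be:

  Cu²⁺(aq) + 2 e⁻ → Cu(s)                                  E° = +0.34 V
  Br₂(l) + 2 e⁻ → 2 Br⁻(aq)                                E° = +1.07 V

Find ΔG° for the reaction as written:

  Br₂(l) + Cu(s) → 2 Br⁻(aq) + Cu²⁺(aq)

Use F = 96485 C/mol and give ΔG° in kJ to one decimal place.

-140.9 kJ

As written, Br₂/Br⁻ is reduced (cathode) and Cu²⁺/Cu is oxidised (anode), so E°cell = (+1.07) − (+0.34) = +0.73 V.
Balancing electrons gives n = 2.
ΔG° = −nFE° = −(2)(96485)(+0.73) = -140,868 J = -140.9 kJ.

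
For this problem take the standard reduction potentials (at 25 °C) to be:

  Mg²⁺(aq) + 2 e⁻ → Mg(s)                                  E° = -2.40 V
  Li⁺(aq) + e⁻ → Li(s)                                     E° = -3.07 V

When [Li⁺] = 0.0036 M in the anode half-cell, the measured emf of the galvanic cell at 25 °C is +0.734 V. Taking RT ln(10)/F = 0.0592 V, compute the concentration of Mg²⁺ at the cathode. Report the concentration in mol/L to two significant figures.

0.0019 M

Mg²⁺/Mg is the cathode, Li⁺/Li the anode: E°cell = +0.67 V, n = 2.
Overall reaction: Mg²⁺(aq) + 2 Li(s) → Mg(s) + 2 Li⁺(aq); Q = [Li⁺]^2/[Mg²⁺]^1.
From E = E° − (0.0592/n) log Q: log Q = (E° − E)·n/0.0592 = (+0.67 − (+0.734))·2/0.0592 = -2.1622.
So 1·log[Mg²⁺] = 2·log(0.0036) − log Q = -4.8874 − (-2.1622) = -2.7252; [Mg²⁺] = 10^(-2.7252) ≈ 0.0019 M.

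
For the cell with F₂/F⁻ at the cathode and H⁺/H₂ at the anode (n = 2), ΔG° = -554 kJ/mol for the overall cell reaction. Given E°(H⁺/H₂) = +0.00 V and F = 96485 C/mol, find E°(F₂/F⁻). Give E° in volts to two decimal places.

E°cell = −ΔG°/(nF) = −(-554×10³)/((2)(96485)) = +2.871 V.
Since F₂/F⁻ is the cathode and H⁺/H₂ the anode, E°cell = E°(F₂/F⁻) − E°(H⁺/H₂).
So E°(F₂/F⁻) = E°cell + E°(H⁺/H₂) = +2.871 + (+0.00) = +2.87 V.

+2.87 V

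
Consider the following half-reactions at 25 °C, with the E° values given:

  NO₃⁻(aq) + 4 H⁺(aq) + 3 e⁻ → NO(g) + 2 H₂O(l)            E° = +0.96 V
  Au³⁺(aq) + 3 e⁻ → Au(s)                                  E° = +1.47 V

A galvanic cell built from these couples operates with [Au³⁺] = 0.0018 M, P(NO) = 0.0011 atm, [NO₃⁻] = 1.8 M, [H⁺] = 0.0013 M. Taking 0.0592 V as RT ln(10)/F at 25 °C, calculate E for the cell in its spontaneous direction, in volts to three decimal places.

+0.620 V

Au³⁺/Au is the cathode (higher E°), NO₃⁻/NO the anode: E°cell = +1.47 − (+0.96) = +0.51 V, n = 3.
Overall: Au³⁺(aq) + NO(g) + 2 H₂O(l) → Au(s) + NO₃⁻(aq) + 4 H⁺(aq)
Q = [NO₃⁻]·[H⁺]^4 / ([Au³⁺]·P(NO)); log Q = -5.586.
E = E° − (0.0592/n) log Q = +0.51 − (0.0592/3)(-5.586) = +0.620 V.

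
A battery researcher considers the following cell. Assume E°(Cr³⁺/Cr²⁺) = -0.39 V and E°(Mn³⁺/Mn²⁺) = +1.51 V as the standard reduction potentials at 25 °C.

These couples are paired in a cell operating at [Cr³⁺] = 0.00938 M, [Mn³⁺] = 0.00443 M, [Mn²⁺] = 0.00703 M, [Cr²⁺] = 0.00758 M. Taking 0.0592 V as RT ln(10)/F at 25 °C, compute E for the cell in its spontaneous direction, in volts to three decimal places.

+1.883 V

Mn³⁺/Mn²⁺ is the cathode (higher E°), Cr³⁺/Cr²⁺ the anode: E°cell = +1.51 − (-0.39) = +1.90 V, n = 1.
Overall: Mn³⁺(aq) + Cr²⁺(aq) → Mn²⁺(aq) + Cr³⁺(aq)
Q = [Mn²⁺]·[Cr³⁺] / ([Mn³⁺]·[Cr²⁺]); log Q = 0.293.
E = E° − (0.0592/n) log Q = +1.90 − (0.0592/1)(0.293) = +1.883 V.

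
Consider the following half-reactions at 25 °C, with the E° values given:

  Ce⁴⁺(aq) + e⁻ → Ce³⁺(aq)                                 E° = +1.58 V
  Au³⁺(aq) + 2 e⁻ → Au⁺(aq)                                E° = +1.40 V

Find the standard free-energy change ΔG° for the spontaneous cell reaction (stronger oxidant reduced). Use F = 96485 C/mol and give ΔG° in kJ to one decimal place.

-34.7 kJ

Ce⁴⁺/Ce³⁺ (E° = +1.58 V) is the cathode; Au³⁺/Au⁺ (E° = +1.40 V) is the anode, so E°cell = +0.18 V.
Balancing electrons gives n = 2 (lcm of 1 and 2).
ΔG° = −nFE° = −(2)(96485)(+0.18) = -34,735 J = -34.7 kJ.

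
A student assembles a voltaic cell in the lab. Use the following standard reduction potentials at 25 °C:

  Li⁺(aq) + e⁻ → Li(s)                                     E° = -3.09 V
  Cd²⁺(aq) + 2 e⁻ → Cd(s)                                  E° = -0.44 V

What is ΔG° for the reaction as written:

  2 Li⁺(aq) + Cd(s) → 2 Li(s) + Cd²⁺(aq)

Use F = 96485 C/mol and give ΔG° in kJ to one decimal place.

As written, Li⁺/Li is reduced (cathode) and Cd²⁺/Cd is oxidised (anode), so E°cell = (-3.09) − (-0.44) = -2.65 V.
Balancing electrons gives n = 2.
ΔG° = −nFE° = −(2)(96485)(-2.65) = 511,370 J = +511.4 kJ.

+511.4 kJ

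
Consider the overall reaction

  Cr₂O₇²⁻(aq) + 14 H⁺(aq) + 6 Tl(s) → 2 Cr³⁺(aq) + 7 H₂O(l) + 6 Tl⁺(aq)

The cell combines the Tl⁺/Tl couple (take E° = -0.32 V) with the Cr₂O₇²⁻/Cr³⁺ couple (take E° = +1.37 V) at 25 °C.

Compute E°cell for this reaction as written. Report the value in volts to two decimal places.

+1.69 V

The Cr₂O₇²⁻/Cr³⁺ couple has the higher reduction potential, so it is the cathode; Tl⁺/Tl is oxidised at the anode.
E°cell = E°(cathode) − E°(anode) = (+1.37) − (-0.32) = +1.69 V.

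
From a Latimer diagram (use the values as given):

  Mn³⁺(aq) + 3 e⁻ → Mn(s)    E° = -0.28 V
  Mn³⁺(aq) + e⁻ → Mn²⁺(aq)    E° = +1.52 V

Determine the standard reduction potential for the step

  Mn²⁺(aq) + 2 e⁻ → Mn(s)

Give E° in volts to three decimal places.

-1.180 V

Sequential free energies add, so n₃E°₃ = n₁E°₁ + n₂E°₂.
With n₃ = 3, and the known step contributing 1×(+1.52) V, the unknown satisfies 2·E° = 3×(-0.28) − 1×(+1.52) = -2.360.
E° = -2.360 / 2 = -1.180 V.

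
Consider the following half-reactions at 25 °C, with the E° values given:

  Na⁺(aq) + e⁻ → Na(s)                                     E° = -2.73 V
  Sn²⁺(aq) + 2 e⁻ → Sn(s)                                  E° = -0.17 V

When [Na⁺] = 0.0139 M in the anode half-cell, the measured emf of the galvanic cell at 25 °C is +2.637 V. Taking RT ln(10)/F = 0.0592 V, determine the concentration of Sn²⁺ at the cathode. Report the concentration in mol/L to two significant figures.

Sn²⁺/Sn is the cathode, Na⁺/Na the anode: E°cell = +2.56 V, n = 2.
Overall reaction: Sn²⁺(aq) + 2 Na(s) → Sn(s) + 2 Na⁺(aq); Q = [Na⁺]^2/[Sn²⁺]^1.
From E = E° − (0.0592/n) log Q: log Q = (E° − E)·n/0.0592 = (+2.56 − (+2.637))·2/0.0592 = -2.6014.
So 1·log[Sn²⁺] = 2·log(0.0139) − log Q = -3.7140 − (-2.6014) = -1.1126; [Sn²⁺] = 10^(-1.1126) ≈ 0.077 M.

0.077 M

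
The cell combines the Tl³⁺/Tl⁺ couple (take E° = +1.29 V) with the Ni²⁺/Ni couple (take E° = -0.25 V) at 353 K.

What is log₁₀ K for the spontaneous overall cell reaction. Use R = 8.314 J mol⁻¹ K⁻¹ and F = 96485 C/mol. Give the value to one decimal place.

Cathode: Tl³⁺/Tl⁺; anode: Ni²⁺/Ni. E°cell = (+1.29) − (-0.25) = +1.54 V, with n = 2.
ΔG° = −nFE° = −RT ln K, so ln K = nFE°/(RT) = (2)(96485)(+1.54) / ((8.314)(353)) = 101.257.
log₁₀ K = 101.257 / ln 10 = 44.0.

44.0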